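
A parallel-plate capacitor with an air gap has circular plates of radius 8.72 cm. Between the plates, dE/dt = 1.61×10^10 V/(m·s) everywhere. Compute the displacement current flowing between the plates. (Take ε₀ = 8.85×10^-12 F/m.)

3.40×10^-3 A

With a uniform field, Φ_E = EA, so I_d = ε₀ A dE/dt = 3.40×10^-3 A.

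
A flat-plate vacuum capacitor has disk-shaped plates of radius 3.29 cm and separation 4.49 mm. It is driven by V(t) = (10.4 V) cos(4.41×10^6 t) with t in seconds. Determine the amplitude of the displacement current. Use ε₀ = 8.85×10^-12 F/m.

3.07×10^-4 A

C = ε₀A/d = (8.85×10^-12)(3.400×10^-3)/(4.49×10^-3) = 6.702×10^-12 F; ω = 4.41×10^6 rad/s.
I_d = C dV/dt, so |I_d|_max = C V₀ ω = (6.702×10^-12)(10.4)(4.41×10^6) = 3.07×10^-4 A.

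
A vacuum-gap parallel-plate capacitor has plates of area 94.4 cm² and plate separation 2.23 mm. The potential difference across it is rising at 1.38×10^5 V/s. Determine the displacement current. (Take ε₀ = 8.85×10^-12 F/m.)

5.17×10^-6 A

E = V/d so dE/dt = (dV/dt)/d = 6.188×10^7 V/(m·s), and I_d = ε₀ A dE/dt = (8.85×10^-12)(9.44×10^-3)(6.188×10^7) = 5.17×10^-6 A.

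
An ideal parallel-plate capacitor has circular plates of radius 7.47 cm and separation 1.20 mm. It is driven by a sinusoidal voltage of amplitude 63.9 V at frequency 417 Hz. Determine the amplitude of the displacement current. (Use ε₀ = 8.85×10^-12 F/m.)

2.16×10^-5 A

The displacement current equals the conduction current C dV/dt, which peaks at C V₀ ω.
With C = ε₀A/d = (8.85×10^-12)(0.01753)/(1.20×10^-3) = 1.293×10^-10 F and ω = 2πf = 2620 rad/s, I_d,max = (1.293×10^-10)(63.9)(2620) = 2.16×10^-5 A.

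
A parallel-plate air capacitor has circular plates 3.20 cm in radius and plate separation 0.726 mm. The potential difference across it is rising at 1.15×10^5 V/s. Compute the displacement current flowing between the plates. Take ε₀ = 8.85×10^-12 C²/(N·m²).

E = V/d so dE/dt = (dV/dt)/d = 1.584×10^8 V/(m·s), and I_d = ε₀ A dE/dt = (8.85×10^-12)(3.217×10^-3)(1.584×10^8) = 4.51×10^-6 A.

4.51×10^-6 A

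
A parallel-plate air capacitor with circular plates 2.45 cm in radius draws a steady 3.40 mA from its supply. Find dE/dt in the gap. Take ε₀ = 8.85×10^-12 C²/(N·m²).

By continuity, I_d in the gap equals the 3.40 mA flowing in the wire.
Inverting I_d = ε₀ A dE/dt gives dE/dt = 3.40×10^-3 / (8.85×10^-12 · 1.886×10^-3) = 2.04×10^11 V/(m·s).

2.04×10^11 V/(m·s)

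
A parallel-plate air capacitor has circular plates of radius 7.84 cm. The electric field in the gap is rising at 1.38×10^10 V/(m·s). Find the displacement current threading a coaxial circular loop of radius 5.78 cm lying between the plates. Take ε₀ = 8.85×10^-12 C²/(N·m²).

Through the whole plate area (πR² = 0.01931 m²), I_d = ε₀ πR² dE/dt = 2.358×10^-3 A.
Since J_d is uniform, the enclosed fraction is (r/R)² = 0.5435, giving I_d,enc = 1.28×10^-3 A.

1.28×10^-3 A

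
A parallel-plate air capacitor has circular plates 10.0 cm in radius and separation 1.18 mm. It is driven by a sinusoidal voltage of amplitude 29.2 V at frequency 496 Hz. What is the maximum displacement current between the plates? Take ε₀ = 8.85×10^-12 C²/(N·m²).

2.14×10^-5 A

C = ε₀A/d = (8.85×10^-12)(0.03142)/(1.18×10^-3) = 2.357×10^-10 F; ω = 2πf = 3116 rad/s.
I_d = C dV/dt, so |I_d|_max = C V₀ ω = (2.357×10^-10)(29.2)(3116) = 2.14×10^-5 A.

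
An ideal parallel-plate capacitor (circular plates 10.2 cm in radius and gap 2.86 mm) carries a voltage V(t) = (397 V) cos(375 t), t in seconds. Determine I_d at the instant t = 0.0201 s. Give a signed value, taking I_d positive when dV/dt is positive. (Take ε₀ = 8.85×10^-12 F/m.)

-1.43×10^-5 A

dE/dt = (V₀ω/d)·−sin(ωt) with ωt = 7.5375 rad: (397)(375)(-0.9503)/(2.86×10^-3) = -4.947×10^7 V/(m·s).
I_d = ε₀ A dE/dt = (8.85×10^-12)(0.03269)(-4.947×10^7) = -1.43×10^-5 A.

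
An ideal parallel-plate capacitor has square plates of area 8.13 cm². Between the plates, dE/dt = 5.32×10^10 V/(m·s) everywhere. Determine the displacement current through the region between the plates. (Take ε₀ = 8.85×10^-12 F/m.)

I_d = ε₀ A (dE/dt) = (8.85×10^-12)(8.13×10^-4 m²)(5.32×10^10) = 3.83×10^-4 A.

3.83×10^-4 A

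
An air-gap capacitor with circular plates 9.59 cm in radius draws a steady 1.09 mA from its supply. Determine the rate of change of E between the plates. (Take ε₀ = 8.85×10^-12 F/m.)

4.26×10^9 V/(m·s)

Charge continuity gives I_d = I = 1.09×10^-3 A between the plates.
Inverting I_d = ε₀ A dE/dt gives dE/dt = 1.09×10^-3 / (8.85×10^-12 · 0.02889) = 4.26×10^9 V/(m·s).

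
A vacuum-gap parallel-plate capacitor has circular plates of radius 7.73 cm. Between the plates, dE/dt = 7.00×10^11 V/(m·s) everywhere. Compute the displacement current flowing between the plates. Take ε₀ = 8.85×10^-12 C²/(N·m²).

0.116 A

The displacement current is ε₀ times dΦ_E/dt = ε₀ A dE/dt = (8.85×10^-12)(0.01877)(7.00×10^11) = 0.116 A.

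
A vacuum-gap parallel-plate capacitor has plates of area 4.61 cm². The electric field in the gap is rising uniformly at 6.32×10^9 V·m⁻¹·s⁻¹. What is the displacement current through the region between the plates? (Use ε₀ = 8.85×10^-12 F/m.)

The displacement current is ε₀ times dΦ_E/dt = ε₀ A dE/dt = (8.85×10^-12)(4.61×10^-4)(6.32×10^9) = 2.58×10^-5 A.

2.58×10^-5 A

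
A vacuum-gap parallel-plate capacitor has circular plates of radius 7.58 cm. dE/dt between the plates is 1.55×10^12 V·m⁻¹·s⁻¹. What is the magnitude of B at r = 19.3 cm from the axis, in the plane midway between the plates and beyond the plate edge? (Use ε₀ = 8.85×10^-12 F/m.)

I_d = ε₀ dΦ_E/dt = ε₀ πR² (dE/dt) = (8.85×10^-12)(0.01805)(1.55×10^12) = 0.2476 A through the full plate area.
For r ≥ R the full I_d is enclosed: B = μ₀ I_d/(2πr) = (4π×10^-7)(0.2476)/(2π·0.193) = 2.57×10^-7 T.

2.57×10^-7 T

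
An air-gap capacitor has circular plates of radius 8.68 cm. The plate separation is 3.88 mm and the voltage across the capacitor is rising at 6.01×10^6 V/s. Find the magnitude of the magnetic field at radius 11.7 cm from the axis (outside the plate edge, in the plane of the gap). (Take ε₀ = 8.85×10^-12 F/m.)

5.55×10^-10 T

I_d = C dV/dt with C = ε₀πR²/d = 5.399×10^-11 F, so I_d = (5.399×10^-11)(6.01×10^6) = 3.245×10^-4 A.
Outside the plates the loop encloses all of I_d, so B·2πr = μ₀ I_d and B = 5.55×10^-10 T.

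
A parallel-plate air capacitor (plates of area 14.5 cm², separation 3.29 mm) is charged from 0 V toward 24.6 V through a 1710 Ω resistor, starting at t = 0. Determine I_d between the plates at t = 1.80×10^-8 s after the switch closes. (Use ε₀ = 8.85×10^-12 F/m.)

With C = ε₀A/d = (8.85×10^-12)(1.45×10^-3)/(3.29×10^-3) = 3.900×10^-12 F, the time constant is τ = RC = 6.669×10^-9 s, so t/τ = 2.699 and e^(−t/τ) = 0.06727.
I_d = I_cond = (V₀/R) e^(−t/τ) = (0.01439)(0.06727) = 9.68×10^-4 A.

9.68×10^-4 A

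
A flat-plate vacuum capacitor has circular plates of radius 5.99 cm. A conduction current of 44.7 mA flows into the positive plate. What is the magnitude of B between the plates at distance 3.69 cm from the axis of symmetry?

9.19×10^-8 T

No conduction current crosses the gap, so I_d there equals the 0.0447 A in the leads.
An Ampèrian loop of radius r encloses a fraction (r/R)² of I_d. Then B·2πr = μ₀ I_d (r/R)², giving B = μ₀ I_d r/(2πR²) = 9.19×10^-8 T.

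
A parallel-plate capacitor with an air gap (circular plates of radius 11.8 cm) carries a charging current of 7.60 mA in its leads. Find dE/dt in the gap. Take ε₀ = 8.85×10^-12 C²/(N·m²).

By continuity, I_d in the gap equals the 7.60 mA flowing in the wire.
Inverting I_d = ε₀ A dE/dt gives dE/dt = 7.60×10^-3 / (8.85×10^-12 · 0.04374) = 1.96×10^10 V/(m·s).

1.96×10^10 V/(m·s)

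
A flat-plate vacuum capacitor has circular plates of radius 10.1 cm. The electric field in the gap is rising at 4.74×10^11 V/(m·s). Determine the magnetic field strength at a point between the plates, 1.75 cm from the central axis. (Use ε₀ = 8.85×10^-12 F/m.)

4.61×10^-8 T

Through the whole plate area (πR² = 0.03205 m²), I_d = ε₀ πR² dE/dt = 0.1344 A.
For r < R the Ampère–Maxwell law gives B(2πr) = μ₀ I_d (r²/R²), so B = μ₀ I_d r/(2πR²) = (4π×10^-7)(0.1344)(0.0175)/(2π·0.101²) = 4.61×10^-8 T.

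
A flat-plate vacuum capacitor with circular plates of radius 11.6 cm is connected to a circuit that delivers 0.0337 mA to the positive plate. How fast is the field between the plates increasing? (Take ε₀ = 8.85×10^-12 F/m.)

The displacement current between the plates equals the conduction current, I_d = 0.0337 mA.
Then dE/dt = I_d/(ε₀A) = 9.01×10^7 V/(m·s).

9.01×10^7 V/(m·s)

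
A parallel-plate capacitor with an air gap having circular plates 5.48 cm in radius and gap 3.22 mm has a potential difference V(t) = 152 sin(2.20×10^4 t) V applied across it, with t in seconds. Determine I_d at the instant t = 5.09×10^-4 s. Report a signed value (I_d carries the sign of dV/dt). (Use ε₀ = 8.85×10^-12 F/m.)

1.74×10^-5 A

dE/dt = (V₀ω/d)·cos(ωt) with ωt = 11.198 rad: (152)(2.20×10^4)(0.2010)/(3.22×10^-3) = 2.087×10^8 V/(m·s).
I_d = ε₀ A dE/dt = (8.85×10^-12)(9.434×10^-3)(2.087×10^8) = 1.74×10^-5 A.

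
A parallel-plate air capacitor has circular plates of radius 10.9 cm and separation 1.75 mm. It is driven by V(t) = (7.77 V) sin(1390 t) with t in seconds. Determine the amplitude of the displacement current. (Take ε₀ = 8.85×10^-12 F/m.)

2.04×10^-6 A

The displacement current equals the conduction current C dV/dt, which peaks at C V₀ ω.
With C = ε₀A/d = (8.85×10^-12)(0.03733)/(1.75×10^-3) = 1.888×10^-10 F and ω = 1390 rad/s, I_d,max = (1.888×10^-10)(7.77)(1390) = 2.04×10^-6 A.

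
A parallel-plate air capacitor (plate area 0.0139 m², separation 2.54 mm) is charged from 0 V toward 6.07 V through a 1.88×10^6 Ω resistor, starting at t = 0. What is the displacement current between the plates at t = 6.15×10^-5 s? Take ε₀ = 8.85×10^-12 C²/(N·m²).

C = ε₀A/d = (8.85×10^-12)(0.0139)/(2.54×10^-3) = 4.843×10^-11 F and τ = RC = 9.105×10^-5 s. I_d in the gap equals the RC charging current.
I_d(t) = (V₀/R) e^(−t/τ) = 3.229×10^-6 · e^(−0.6755) = 1.64×10^-6 A.

1.64×10^-6 A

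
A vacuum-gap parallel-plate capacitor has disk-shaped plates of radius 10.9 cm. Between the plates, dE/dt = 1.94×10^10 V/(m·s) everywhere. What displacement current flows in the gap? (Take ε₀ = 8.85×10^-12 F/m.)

I_d = ε₀ A (dE/dt) = (8.85×10^-12)(0.03733 m²)(1.94×10^10) = 6.41×10^-3 A.

6.41×10^-3 A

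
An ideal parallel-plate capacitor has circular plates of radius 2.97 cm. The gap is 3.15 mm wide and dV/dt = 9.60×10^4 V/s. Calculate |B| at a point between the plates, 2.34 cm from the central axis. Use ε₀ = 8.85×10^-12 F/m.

3.97×10^-12 T

With E = V/d, dE/dt = 3.048×10^7 V/(m·s) and πR² = 2.771×10^-3 m², giving I_d = ε₀ πR² dE/dt = 7.475×10^-7 A.
∮B·dl = μ₀ I_d,enc with I_d,enc = I_d r²/R² = 4.640×10^-7 A; so B = μ₀ I_d,enc/(2πr) = 3.97×10^-12 T.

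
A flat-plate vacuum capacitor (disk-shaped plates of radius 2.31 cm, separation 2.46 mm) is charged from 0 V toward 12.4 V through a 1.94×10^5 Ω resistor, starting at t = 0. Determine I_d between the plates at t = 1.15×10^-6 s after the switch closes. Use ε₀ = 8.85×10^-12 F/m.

C = ε₀A/d = (8.85×10^-12)(1.676×10^-3)/(2.46×10^-3) = 6.030×10^-12 F and τ = RC = 1.170×10^-6 s. I_d in the gap equals the RC charging current.
I_d(t) = (V₀/R) e^(−t/τ) = 6.392×10^-5 · e^(−0.9829) = 2.39×10^-5 A.

2.39×10^-5 A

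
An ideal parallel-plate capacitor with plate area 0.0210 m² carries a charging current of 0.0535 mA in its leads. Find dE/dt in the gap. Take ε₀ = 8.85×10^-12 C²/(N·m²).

The displacement current between the plates equals the conduction current, I_d = 0.0535 mA.
Then dE/dt = I_d/(ε₀A) = 2.88×10^8 V/(m·s).

2.88×10^8 V/(m·s)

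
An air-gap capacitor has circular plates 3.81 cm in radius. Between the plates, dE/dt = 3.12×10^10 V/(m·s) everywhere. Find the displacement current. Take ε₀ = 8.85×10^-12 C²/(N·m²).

1.26×10^-3 A

The displacement current is ε₀ times dΦ_E/dt = ε₀ A dE/dt = (8.85×10^-12)(4.560×10^-3)(3.12×10^10) = 1.26×10^-3 A.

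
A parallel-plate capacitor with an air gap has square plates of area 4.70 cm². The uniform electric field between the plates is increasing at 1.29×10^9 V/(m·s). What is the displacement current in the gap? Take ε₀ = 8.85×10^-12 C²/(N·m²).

5.37×10^-6 A

The displacement current is ε₀ times dΦ_E/dt = ε₀ A dE/dt = (8.85×10^-12)(4.70×10^-4)(1.29×10^9) = 5.37×10^-6 A.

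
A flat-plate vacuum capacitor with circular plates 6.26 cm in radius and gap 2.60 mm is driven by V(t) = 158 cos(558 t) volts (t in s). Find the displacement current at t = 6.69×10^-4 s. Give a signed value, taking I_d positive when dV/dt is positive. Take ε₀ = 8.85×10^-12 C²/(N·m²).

dV/dt = (158)(558)·−sin(0.373302) = -3.215×10^4 V/s.
I_d = C dV/dt with C = ε₀A/d = (8.85×10^-12)(0.01231)/(2.60×10^-3) = 4.190×10^-11 F, so I_d = (4.190×10^-11)(-3.215×10^4) = -1.35×10^-6 A.

-1.35×10^-6 A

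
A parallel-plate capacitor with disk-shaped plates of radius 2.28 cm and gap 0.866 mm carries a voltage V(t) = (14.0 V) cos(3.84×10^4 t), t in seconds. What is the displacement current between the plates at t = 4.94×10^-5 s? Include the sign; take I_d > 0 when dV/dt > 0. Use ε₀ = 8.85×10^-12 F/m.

C = ε₀A/d = (8.85×10^-12)(1.633×10^-3)/(8.66×10^-4) = 1.669×10^-11 F. dV/dt = V₀ω·−sin(ωt); at ωt = 1.89696 rad this factor is -0.9473.
I_d = C dV/dt = (1.669×10^-11)(14.0)(3.84×10^4)(-0.9473) = -8.50×10^-6 A.

-8.50×10^-6 A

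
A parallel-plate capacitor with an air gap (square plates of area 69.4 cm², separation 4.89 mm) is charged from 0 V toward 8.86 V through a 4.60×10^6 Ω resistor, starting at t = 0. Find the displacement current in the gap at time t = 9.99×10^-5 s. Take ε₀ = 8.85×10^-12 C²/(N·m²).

C = ε₀A/d = (8.85×10^-12)(6.94×10^-3)/(4.89×10^-3) = 1.256×10^-11 F and τ = RC = 5.778×10^-5 s. I_d in the gap equals the RC charging current.
I_d(t) = (V₀/R) e^(−t/τ) = 1.926×10^-6 · e^(−1.729) = 3.42×10^-7 A.

3.42×10^-7 A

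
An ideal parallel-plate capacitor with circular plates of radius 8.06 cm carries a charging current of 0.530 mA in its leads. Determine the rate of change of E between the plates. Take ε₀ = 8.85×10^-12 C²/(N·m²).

2.93×10^9 V/(m·s)

By continuity, I_d in the gap equals the 0.530 mA flowing in the wire.
Inverting I_d = ε₀ A dE/dt gives dE/dt = 5.30×10^-4 / (8.85×10^-12 · 0.02041) = 2.93×10^9 V/(m·s).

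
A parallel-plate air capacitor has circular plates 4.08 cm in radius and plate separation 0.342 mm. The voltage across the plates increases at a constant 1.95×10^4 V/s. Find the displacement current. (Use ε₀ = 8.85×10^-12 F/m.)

The field between the plates is E = V/d, so dE/dt = (1.95×10^4)/(3.42×10^-4 m) = 5.702×10^7 V/(m·s).
I_d = ε₀ A (dE/dt) = (8.85×10^-12)(5.230×10^-3)(5.702×10^7) = 2.64×10^-6 A.

2.64×10^-6 A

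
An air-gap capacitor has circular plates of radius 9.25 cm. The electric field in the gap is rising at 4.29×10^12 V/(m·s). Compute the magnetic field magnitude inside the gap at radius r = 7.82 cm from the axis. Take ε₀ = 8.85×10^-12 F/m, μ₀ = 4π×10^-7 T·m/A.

1.87×10^-6 T

Through the whole plate area (πR² = 0.02688 m²), I_d = ε₀ πR² dE/dt = 1.021 A.
∮B·dl = μ₀ I_d,enc with I_d,enc = I_d r²/R² = 0.7297 A; so B = μ₀ I_d,enc/(2πr) = 1.87×10^-6 T.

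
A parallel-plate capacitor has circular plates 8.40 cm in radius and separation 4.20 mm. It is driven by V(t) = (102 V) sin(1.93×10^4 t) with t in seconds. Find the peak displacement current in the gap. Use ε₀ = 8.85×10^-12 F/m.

9.20×10^-5 A

(dE/dt)_max = V₀ω/d = 4.687×10^8 V/(m·s); ω = 1.93×10^4 rad/s.
I_d,max = ε₀ A (dE/dt)_max = (8.85×10^-12)(0.02217)(4.687×10^8) = 9.20×10^-5 A.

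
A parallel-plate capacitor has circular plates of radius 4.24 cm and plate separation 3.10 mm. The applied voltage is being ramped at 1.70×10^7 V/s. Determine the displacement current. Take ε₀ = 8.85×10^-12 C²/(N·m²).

2.74×10^-4 A

The field between the plates is E = V/d, so dE/dt = (1.70×10^7)/(3.10×10^-3 m) = 5.484×10^9 V/(m·s).
I_d = ε₀ A (dE/dt) = (8.85×10^-12)(5.648×10^-3)(5.484×10^9) = 2.74×10^-4 A.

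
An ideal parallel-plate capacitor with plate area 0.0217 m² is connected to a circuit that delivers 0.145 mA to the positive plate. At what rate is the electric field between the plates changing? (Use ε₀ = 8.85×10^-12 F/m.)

Charge continuity gives I_d = I = 1.45×10^-4 A between the plates.
Inverting I_d = ε₀ A dE/dt gives dE/dt = 1.45×10^-4 / (8.85×10^-12 · 0.0217) = 7.55×10^8 V/(m·s).

7.55×10^8 V/(m·s)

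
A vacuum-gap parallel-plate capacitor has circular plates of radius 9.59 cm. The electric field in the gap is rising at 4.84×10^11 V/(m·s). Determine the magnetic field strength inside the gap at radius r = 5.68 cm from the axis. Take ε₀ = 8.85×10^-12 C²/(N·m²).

Total displacement current: I_d = ε₀(πR²)(dE/dt) = (8.85×10^-12)(0.02889)(4.84×10^11) = 0.1237 A.
An Ampèrian loop of radius r encloses a fraction (r/R)² of I_d. Then B·2πr = μ₀ I_d (r/R)², giving B = μ₀ I_d r/(2πR²) = 1.53×10^-7 T.

1.53×10^-7 T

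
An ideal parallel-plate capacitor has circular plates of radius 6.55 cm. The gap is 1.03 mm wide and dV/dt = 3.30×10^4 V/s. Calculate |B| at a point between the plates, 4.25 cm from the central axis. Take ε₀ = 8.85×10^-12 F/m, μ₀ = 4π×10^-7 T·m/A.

7.57×10^-12 T

I_d = C dV/dt with C = ε₀πR²/d = 1.158×10^-10 F, so I_d = (1.158×10^-10)(3.30×10^4) = 3.821×10^-6 A.
For r < R the Ampère–Maxwell law gives B(2πr) = μ₀ I_d (r²/R²), so B = μ₀ I_d r/(2πR²) = (4π×10^-7)(3.821×10^-6)(0.0425)/(2π·0.0655²) = 7.57×10^-12 T.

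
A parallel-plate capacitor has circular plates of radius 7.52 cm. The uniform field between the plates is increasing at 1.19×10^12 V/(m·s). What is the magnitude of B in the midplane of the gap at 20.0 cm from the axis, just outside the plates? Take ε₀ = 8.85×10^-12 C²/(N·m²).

Total displacement current: I_d = ε₀(πR²)(dE/dt) = (8.85×10^-12)(0.01777)(1.19×10^12) = 0.1871 A.
Outside the plates the loop encloses all of I_d, so B·2πr = μ₀ I_d and B = 1.87×10^-7 T.

1.87×10^-7 T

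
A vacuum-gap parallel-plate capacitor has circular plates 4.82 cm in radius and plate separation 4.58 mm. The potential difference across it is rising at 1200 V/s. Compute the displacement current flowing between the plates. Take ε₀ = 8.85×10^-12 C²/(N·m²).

1.69×10^-8 A

E = V/d so dE/dt = (dV/dt)/d = 2.620×10^5 V/(m·s), and I_d = ε₀ A dE/dt = (8.85×10^-12)(7.299×10^-3)(2.620×10^5) = 1.69×10^-8 A.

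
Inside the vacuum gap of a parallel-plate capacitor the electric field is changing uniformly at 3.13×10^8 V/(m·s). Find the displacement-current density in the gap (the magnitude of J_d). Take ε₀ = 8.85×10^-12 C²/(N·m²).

2.77×10^-3 A/m²

The displacement-current density is ε₀ ∂E/∂t = (8.85×10^-12)(3.13×10^8) = 2.77×10^-3 A/m².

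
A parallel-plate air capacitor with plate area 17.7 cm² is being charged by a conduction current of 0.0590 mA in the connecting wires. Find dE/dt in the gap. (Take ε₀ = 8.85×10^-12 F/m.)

3.77×10^9 V/(m·s)

By continuity, I_d in the gap equals the 0.0590 mA flowing in the wire.
Then dE/dt = I_d/(ε₀A) = 3.77×10^9 V/(m·s).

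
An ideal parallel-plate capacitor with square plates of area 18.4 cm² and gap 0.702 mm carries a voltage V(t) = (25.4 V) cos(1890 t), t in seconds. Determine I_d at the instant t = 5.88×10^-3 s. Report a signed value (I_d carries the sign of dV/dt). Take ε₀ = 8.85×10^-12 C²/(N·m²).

1.11×10^-6 A

dE/dt = (V₀ω/d)·−sin(ωt) with ωt = 11.1132 rad: (25.4)(1890)(0.9931)/(7.02×10^-4) = 6.791×10^7 V/(m·s).
I_d = ε₀ A dE/dt = (8.85×10^-12)(1.84×10^-3)(6.791×10^7) = 1.11×10^-6 A.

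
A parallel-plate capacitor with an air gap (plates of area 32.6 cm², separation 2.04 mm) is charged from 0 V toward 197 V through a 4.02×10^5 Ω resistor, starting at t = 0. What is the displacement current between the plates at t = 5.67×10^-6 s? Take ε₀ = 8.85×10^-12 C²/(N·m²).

C = ε₀A/d = (8.85×10^-12)(3.26×10^-3)/(2.04×10^-3) = 1.414×10^-11 F and τ = RC = 5.684×10^-6 s. I_d in the gap equals the RC charging current.
I_d(t) = (V₀/R) e^(−t/τ) = 4.900×10^-4 · e^(−0.9975) = 1.81×10^-4 A.

1.81×10^-4 A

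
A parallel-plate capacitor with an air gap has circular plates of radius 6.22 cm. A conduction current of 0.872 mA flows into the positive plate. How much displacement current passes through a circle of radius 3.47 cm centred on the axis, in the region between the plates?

2.71×10^-4 A

No conduction current crosses the gap, so I_d there equals the 8.72×10^-4 A in the leads.
Through an area πr² the displacement current is I_d·(πr²/πR²) = I_d (r/R)² = 2.71×10^-4 A.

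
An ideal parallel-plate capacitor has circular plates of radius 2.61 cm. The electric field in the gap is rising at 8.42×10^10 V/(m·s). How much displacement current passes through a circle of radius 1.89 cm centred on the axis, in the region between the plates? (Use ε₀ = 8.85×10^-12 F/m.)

8.36×10^-4 A

Total displacement current: I_d = ε₀(πR²)(dE/dt) = (8.85×10^-12)(2.140×10^-3)(8.42×10^10) = 1.595×10^-3 A.
The field is uniform, so I_d,enc = I_d (r/R)² = (1.595×10^-3)(1.89/2.61)² = 8.36×10^-4 A.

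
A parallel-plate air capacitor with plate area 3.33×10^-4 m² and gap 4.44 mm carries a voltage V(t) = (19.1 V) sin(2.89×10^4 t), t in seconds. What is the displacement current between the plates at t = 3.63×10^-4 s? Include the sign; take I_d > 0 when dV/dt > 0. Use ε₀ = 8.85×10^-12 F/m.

-1.77×10^-7 A

dE/dt = (V₀ω/d)·cos(ωt) with ωt = 10.4907 rad: (19.1)(2.89×10^4)(-0.4837)/(4.44×10^-3) = -6.013×10^7 V/(m·s).
I_d = ε₀ A dE/dt = (8.85×10^-12)(3.33×10^-4)(-6.013×10^7) = -1.77×10^-7 A.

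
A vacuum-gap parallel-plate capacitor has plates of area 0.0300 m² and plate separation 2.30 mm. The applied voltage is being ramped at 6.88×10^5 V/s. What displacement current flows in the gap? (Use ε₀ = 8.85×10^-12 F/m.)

C = ε₀A/d = (8.85×10^-12)(0.0300)/(2.30×10^-3) = 1.154×10^-10 F.
I_d = C dV/dt = (1.154×10^-10)(6.88×10^5) = 7.94×10^-5 A.

7.94×10^-5 A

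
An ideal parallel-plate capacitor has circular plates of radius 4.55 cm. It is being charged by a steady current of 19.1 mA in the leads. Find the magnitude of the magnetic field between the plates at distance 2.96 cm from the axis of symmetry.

No conduction current crosses the gap, so I_d there equals the 0.0191 A in the leads.
For r < R the Ampère–Maxwell law gives B(2πr) = μ₀ I_d (r²/R²), so B = μ₀ I_d r/(2πR²) = (4π×10^-7)(0.0191)(0.0296)/(2π·0.0455²) = 5.46×10^-8 T.

5.46×10^-8 T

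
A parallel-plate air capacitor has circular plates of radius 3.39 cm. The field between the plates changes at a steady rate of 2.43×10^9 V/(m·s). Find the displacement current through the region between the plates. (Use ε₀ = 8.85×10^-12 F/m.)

With a uniform field, Φ_E = EA, so I_d = ε₀ A dE/dt = 7.76×10^-5 A.

7.76×10^-5 A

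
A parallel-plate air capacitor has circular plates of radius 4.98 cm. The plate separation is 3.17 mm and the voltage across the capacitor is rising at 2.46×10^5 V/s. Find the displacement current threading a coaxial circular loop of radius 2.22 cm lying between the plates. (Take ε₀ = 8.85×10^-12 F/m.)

1.06×10^-6 A

I_d = C dV/dt with C = ε₀πR²/d = 2.175×10^-11 F, so I_d = (2.175×10^-11)(2.46×10^5) = 5.350×10^-6 A.
Since J_d is uniform, the enclosed fraction is (r/R)² = 0.1987, giving I_d,enc = 1.06×10^-6 A.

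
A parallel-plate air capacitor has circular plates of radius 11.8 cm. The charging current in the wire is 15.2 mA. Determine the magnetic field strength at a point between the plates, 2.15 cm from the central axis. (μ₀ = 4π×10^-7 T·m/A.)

4.69×10^-9 T

Between the plates the displacement current equals the wire current: I_d = 15.2 mA = 0.0152 A.
For r < R the Ampère–Maxwell law gives B(2πr) = μ₀ I_d (r²/R²), so B = μ₀ I_d r/(2πR²) = (4π×10^-7)(0.0152)(0.0215)/(2π·0.118²) = 4.69×10^-9 T.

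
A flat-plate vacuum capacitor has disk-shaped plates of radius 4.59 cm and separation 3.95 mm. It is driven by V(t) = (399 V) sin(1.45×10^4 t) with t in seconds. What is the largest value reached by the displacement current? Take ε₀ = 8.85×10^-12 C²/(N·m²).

8.58×10^-5 A

C = ε₀A/d = (8.85×10^-12)(6.619×10^-3)/(3.95×10^-3) = 1.483×10^-11 F; ω = 1.45×10^4 rad/s.
I_d = C dV/dt, so |I_d|_max = C V₀ ω = (1.483×10^-11)(399)(1.45×10^4) = 8.58×10^-5 A.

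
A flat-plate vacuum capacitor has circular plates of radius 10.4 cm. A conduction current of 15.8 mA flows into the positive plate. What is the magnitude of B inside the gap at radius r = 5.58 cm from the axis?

1.63×10^-8 T

No conduction current crosses the gap, so I_d there equals the 0.0158 A in the leads.
An Ampèrian loop of radius r encloses a fraction (r/R)² of I_d. Then B·2πr = μ₀ I_d (r/R)², giving B = μ₀ I_d r/(2πR²) = 1.63×10^-8 T.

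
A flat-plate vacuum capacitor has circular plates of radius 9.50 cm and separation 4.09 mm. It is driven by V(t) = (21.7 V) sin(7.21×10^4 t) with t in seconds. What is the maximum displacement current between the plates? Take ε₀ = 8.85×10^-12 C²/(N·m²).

The displacement current equals the conduction current C dV/dt, which peaks at C V₀ ω.
With C = ε₀A/d = (8.85×10^-12)(0.02835)/(4.09×10^-3) = 6.134×10^-11 F and ω = 7.21×10^4 rad/s, I_d,max = (6.134×10^-11)(21.7)(7.21×10^4) = 9.60×10^-5 A.

9.60×10^-5 A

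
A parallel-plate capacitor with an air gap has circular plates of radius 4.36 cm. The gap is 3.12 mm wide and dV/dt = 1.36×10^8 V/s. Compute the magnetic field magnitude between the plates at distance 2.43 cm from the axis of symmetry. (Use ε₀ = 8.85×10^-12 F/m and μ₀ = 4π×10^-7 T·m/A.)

I_d = C dV/dt with C = ε₀πR²/d = 1.694×10^-11 F, so I_d = (1.694×10^-11)(1.36×10^8) = 2.304×10^-3 A.
For r < R the Ampère–Maxwell law gives B(2πr) = μ₀ I_d (r²/R²), so B = μ₀ I_d r/(2πR²) = (4π×10^-7)(2.304×10^-3)(0.0243)/(2π·0.0436²) = 5.89×10^-9 T.

5.89×10^-9 T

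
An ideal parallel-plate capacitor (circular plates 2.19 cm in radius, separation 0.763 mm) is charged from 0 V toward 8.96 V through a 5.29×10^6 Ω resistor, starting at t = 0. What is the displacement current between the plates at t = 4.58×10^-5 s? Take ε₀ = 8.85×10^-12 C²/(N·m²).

1.03×10^-6 A

C = ε₀A/d = (8.85×10^-12)(1.507×10^-3)/(7.63×10^-4) = 1.748×10^-11 F and τ = RC = 9.247×10^-5 s. I_d in the gap equals the RC charging current.
I_d(t) = (V₀/R) e^(−t/τ) = 1.694×10^-6 · e^(−0.4953) = 1.03×10^-6 A.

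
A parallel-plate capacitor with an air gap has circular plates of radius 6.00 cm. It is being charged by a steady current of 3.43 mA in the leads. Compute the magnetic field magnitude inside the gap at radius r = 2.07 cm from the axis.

By continuity the displacement current in the gap matches the conduction current: I_d = 3.43×10^-3 A.
An Ampèrian loop of radius r encloses a fraction (r/R)² of I_d. Then B·2πr = μ₀ I_d (r/R)², giving B = μ₀ I_d r/(2πR²) = 3.94×10^-9 T.

3.94×10^-9 T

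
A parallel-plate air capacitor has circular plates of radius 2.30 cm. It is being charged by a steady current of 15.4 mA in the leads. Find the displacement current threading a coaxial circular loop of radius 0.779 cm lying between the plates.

1.77×10^-3 A

By continuity the displacement current in the gap matches the conduction current: I_d = 0.0154 A.
Since J_d is uniform, the enclosed fraction is (r/R)² = 0.1147, giving I_d,enc = 1.77×10^-3 A.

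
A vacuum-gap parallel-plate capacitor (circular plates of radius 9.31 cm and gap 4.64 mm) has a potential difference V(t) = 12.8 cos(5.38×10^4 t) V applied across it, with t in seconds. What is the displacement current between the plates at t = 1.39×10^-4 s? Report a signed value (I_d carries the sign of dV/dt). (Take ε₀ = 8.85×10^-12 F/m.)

-3.33×10^-5 A

C = ε₀A/d = (8.85×10^-12)(0.02723)/(4.64×10^-3) = 5.194×10^-11 F. dV/dt = V₀ω·−sin(ωt); at ωt = 7.4782 rad this factor is -0.9302.
I_d = C dV/dt = (5.194×10^-11)(12.8)(5.38×10^4)(-0.9302) = -3.33×10^-5 A.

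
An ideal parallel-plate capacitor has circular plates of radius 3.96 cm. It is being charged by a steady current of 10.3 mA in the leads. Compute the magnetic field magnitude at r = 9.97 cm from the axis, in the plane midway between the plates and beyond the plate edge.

2.07×10^-8 T

By continuity the displacement current in the gap matches the conduction current: I_d = 0.0103 A.
Outside the plates the loop encloses all of I_d, so B·2πr = μ₀ I_d and B = 2.07×10^-8 T.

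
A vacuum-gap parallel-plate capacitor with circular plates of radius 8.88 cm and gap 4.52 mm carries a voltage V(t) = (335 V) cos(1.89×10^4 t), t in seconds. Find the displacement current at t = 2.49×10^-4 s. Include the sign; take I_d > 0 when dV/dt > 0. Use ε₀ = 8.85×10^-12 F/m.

3.07×10^-4 A

dE/dt = (V₀ω/d)·−sin(ωt) with ωt = 4.7061 rad: (335)(1.89×10^4)(1.000)/(4.52×10^-3) = 1.401×10^9 V/(m·s).
I_d = ε₀ A dE/dt = (8.85×10^-12)(0.02477)(1.401×10^9) = 3.07×10^-4 A.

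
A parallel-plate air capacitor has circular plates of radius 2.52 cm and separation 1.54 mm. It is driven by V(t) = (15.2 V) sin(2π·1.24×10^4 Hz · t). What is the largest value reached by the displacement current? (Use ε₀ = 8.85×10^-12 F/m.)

(dE/dt)_max = V₀ω/d = 7.690×10^8 V/(m·s); ω = 2πf = 7.791×10^4 rad/s.
I_d,max = ε₀ A (dE/dt)_max = (8.85×10^-12)(1.995×10^-3)(7.690×10^8) = 1.36×10^-5 A.

1.36×10^-5 A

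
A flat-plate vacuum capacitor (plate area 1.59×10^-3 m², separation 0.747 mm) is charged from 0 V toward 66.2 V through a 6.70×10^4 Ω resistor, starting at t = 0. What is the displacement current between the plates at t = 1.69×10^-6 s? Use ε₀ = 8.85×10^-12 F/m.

2.59×10^-4 A

C = ε₀A/d = (8.85×10^-12)(1.59×10^-3)/(7.47×10^-4) = 1.884×10^-11 F, so τ = RC = 1.262×10^-6 s.
The conduction current is I(t) = (V₀/R) e^(−t/τ), and the displacement current between the plates equals it.
t/τ = 1.339; I_d = (66.2/6.70×10^4) · e^(−1.339) = (9.881×10^-4)(0.2621) = 2.59×10^-4 A.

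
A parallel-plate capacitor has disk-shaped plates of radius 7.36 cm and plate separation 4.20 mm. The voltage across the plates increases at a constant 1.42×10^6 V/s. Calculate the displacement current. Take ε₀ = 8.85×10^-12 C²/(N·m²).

E = V/d so dE/dt = (dV/dt)/d = 3.381×10^8 V/(m·s), and I_d = ε₀ A dE/dt = (8.85×10^-12)(0.01702)(3.381×10^8) = 5.09×10^-5 A.

5.09×10^-5 A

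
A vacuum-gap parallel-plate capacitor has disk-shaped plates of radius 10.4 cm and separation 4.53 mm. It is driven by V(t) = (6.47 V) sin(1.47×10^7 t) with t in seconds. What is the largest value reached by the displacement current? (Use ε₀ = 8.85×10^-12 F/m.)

The displacement current equals the conduction current C dV/dt, which peaks at C V₀ ω.
With C = ε₀A/d = (8.85×10^-12)(0.03398)/(4.53×10^-3) = 6.638×10^-11 F and ω = 1.47×10^7 rad/s, I_d,max = (6.638×10^-11)(6.47)(1.47×10^7) = 6.31×10^-3 A.

6.31×10^-3 A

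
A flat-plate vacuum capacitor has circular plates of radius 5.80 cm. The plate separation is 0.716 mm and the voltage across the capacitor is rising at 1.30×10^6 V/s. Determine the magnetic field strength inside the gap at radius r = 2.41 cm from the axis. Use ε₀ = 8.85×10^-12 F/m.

dE/dt = (dV/dt)/d = 1.816×10^9 V/(m·s); I_d = ε₀(πR²)(dE/dt) = (8.85×10^-12)(0.01057)(1.816×10^9) = 1.699×10^-4 A.
For r < R the Ampère–Maxwell law gives B(2πr) = μ₀ I_d (r²/R²), so B = μ₀ I_d r/(2πR²) = (4π×10^-7)(1.699×10^-4)(0.0241)/(2π·0.0580²) = 2.43×10^-10 T.

2.43×10^-10 T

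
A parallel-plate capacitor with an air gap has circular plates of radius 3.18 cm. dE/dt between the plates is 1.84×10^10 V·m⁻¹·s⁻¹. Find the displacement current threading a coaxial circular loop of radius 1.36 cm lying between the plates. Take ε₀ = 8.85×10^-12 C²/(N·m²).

I_d = ε₀ dΦ_E/dt = ε₀ πR² (dE/dt) = (8.85×10^-12)(3.177×10^-3)(1.84×10^10) = 5.173×10^-4 A through the full plate area.
Since J_d is uniform, the enclosed fraction is (r/R)² = 0.1829, giving I_d,enc = 9.46×10^-5 A.

9.46×10^-5 A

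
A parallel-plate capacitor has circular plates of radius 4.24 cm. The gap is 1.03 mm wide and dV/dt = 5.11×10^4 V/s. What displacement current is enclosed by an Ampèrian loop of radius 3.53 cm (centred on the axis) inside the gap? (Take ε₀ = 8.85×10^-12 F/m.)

dE/dt = (dV/dt)/d = 4.961×10^7 V/(m·s); I_d = ε₀(πR²)(dE/dt) = (8.85×10^-12)(5.648×10^-3)(4.961×10^7) = 2.480×10^-6 A.
The field is uniform, so I_d,enc = I_d (r/R)² = (2.480×10^-6)(3.53/4.24)² = 1.72×10^-6 A.

1.72×10^-6 A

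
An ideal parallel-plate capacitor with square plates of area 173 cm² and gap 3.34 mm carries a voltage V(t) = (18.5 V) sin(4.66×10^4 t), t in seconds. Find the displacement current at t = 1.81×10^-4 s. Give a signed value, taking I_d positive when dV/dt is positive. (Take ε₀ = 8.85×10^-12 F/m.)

dV/dt = (18.5)(4.66×10^4)·cos(8.4346) = -4.729×10^5 V/s.
I_d = C dV/dt with C = ε₀A/d = (8.85×10^-12)(0.0173)/(3.34×10^-3) = 4.584×10^-11 F, so I_d = (4.584×10^-11)(-4.729×10^5) = -2.17×10^-5 A.

-2.17×10^-5 A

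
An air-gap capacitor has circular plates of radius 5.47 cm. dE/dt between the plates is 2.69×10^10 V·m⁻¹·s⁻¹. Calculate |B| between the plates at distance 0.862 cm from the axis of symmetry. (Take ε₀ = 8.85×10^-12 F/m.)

1.29×10^-9 T

Through the whole plate area (πR² = 9.400×10^-3 m²), I_d = ε₀ πR² dE/dt = 2.238×10^-3 A.
∮B·dl = μ₀ I_d,enc with I_d,enc = I_d r²/R² = 5.558×10^-5 A; so B = μ₀ I_d,enc/(2πr) = 1.29×10^-9 T.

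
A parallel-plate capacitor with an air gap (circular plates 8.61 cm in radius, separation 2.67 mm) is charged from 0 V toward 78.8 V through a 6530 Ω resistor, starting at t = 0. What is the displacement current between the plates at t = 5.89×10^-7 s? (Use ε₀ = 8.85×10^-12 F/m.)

C = ε₀A/d = (8.85×10^-12)(0.02329)/(2.67×10^-3) = 7.720×10^-11 F, so τ = RC = 5.041×10^-7 s.
The conduction current is I(t) = (V₀/R) e^(−t/τ), and the displacement current between the plates equals it.
t/τ = 1.168; I_d = (78.8/6530) · e^(−1.168) = (0.01207)(0.3110) = 3.75×10^-3 A.

3.75×10^-3 A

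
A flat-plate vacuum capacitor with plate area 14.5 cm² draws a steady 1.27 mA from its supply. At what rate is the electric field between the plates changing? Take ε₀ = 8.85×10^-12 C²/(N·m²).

By continuity, I_d in the gap equals the 1.27 mA flowing in the wire.
Inverting I_d = ε₀ A dE/dt gives dE/dt = 1.27×10^-3 / (8.85×10^-12 · 1.45×10^-3) = 9.90×10^10 V/(m·s).

9.90×10^10 V/(m·s)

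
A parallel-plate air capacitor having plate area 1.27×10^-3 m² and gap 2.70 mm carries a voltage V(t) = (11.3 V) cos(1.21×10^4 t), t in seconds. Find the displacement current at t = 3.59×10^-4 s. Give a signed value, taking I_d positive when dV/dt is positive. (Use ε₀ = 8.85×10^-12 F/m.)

5.31×10^-7 A

C = ε₀A/d = (8.85×10^-12)(1.27×10^-3)/(2.70×10^-3) = 4.163×10^-12 F. dV/dt = V₀ω·−sin(ωt); at ωt = 4.3439 rad this factor is 0.9329.
I_d = C dV/dt = (4.163×10^-12)(11.3)(1.21×10^4)(0.9329) = 5.31×10^-7 A.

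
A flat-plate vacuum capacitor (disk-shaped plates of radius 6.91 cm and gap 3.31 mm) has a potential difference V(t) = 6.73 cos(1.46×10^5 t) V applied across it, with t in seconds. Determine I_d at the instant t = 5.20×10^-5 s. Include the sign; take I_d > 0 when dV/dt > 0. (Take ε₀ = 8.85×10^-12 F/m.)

dV/dt = (6.73)(1.46×10^5)·−sin(7.592) = -9.491×10^5 V/s.
I_d = C dV/dt with C = ε₀A/d = (8.85×10^-12)(0.01500)/(3.31×10^-3) = 4.011×10^-11 F, so I_d = (4.011×10^-11)(-9.491×10^5) = -3.81×10^-5 A.

-3.81×10^-5 A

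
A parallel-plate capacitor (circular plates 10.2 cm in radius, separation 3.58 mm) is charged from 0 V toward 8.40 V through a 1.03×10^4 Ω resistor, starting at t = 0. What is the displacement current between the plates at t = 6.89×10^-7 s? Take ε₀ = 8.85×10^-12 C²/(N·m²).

With C = ε₀A/d = (8.85×10^-12)(0.03269)/(3.58×10^-3) = 8.081×10^-11 F, the time constant is τ = RC = 8.323×10^-7 s, so t/τ = 0.8278 and e^(−t/τ) = 0.4370.
I_d = I_cond = (V₀/R) e^(−t/τ) = (8.155×10^-4)(0.4370) = 3.56×10^-4 A.

3.56×10^-4 A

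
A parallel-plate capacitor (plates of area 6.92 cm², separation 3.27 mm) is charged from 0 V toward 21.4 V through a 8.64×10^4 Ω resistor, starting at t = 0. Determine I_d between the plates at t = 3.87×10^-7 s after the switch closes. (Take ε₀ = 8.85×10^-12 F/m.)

C = ε₀A/d = (8.85×10^-12)(6.92×10^-4)/(3.27×10^-3) = 1.873×10^-12 F and τ = RC = 1.618×10^-7 s. I_d in the gap equals the RC charging current.
I_d(t) = (V₀/R) e^(−t/τ) = 2.477×10^-4 · e^(−2.392) = 2.27×10^-5 A.

2.27×10^-5 A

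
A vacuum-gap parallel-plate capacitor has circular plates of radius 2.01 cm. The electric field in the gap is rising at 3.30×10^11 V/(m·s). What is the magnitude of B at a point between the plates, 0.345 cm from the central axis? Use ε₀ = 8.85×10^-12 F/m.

6.33×10^-9 T

I_d = ε₀ dΦ_E/dt = ε₀ πR² (dE/dt) = (8.85×10^-12)(1.269×10^-3)(3.30×10^11) = 3.706×10^-3 A through the full plate area.
∮B·dl = μ₀ I_d,enc with I_d,enc = I_d r²/R² = 1.092×10^-4 A; so B = μ₀ I_d,enc/(2πr) = 6.33×10^-9 T.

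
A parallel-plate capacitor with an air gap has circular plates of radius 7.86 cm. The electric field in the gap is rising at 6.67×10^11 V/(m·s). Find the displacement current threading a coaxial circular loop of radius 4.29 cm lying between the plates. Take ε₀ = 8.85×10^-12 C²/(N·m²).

Total displacement current: I_d = ε₀(πR²)(dE/dt) = (8.85×10^-12)(0.01941)(6.67×10^11) = 0.1146 A.
Through an area πr² the displacement current is I_d·(πr²/πR²) = I_d (r/R)² = 0.0341 A.

0.0341 A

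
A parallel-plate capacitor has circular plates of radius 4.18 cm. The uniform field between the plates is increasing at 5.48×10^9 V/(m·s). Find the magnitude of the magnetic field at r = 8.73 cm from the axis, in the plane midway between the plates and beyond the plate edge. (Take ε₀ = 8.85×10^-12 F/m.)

6.10×10^-10 T

I_d = ε₀ dΦ_E/dt = ε₀ πR² (dE/dt) = (8.85×10^-12)(5.489×10^-3)(5.48×10^9) = 2.662×10^-4 A through the full plate area.
With r > R the enclosed displacement current is the full I_d; B = μ₀ I_d / (2πr) = 6.10×10^-10 T.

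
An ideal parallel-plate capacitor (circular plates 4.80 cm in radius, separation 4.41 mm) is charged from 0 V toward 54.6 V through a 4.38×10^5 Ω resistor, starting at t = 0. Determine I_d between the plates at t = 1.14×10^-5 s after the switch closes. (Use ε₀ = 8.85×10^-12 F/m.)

C = ε₀A/d = (8.85×10^-12)(7.238×10^-3)/(4.41×10^-3) = 1.453×10^-11 F, so τ = RC = 6.364×10^-6 s.
The conduction current is I(t) = (V₀/R) e^(−t/τ), and the displacement current between the plates equals it.
t/τ = 1.791; I_d = (54.6/4.38×10^5) · e^(−1.791) = (1.247×10^-4)(0.1668) = 2.08×10^-5 A.

2.08×10^-5 A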